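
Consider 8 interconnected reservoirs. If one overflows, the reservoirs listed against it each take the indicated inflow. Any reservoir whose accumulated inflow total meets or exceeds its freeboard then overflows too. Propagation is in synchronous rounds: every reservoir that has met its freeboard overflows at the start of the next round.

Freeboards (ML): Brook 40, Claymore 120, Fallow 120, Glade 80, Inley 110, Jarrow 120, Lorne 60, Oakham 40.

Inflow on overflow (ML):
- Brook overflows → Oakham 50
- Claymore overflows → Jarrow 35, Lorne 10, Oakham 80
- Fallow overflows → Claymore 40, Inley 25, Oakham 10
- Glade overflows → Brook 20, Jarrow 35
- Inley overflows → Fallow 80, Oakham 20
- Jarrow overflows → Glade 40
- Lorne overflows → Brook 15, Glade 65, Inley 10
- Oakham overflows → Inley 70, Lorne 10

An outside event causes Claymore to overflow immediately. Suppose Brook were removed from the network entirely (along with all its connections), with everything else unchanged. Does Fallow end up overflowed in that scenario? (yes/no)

no

With Brook removed:
Round 1 — Claymore overflows (initial).
  Jarrow: +35 → 35 < 120
  Lorne: +10 → 10 < 60
  Oakham: +80 → 80 ≥ 40
Round 2 — Oakham overflows.
  Inley: +70 → 70 < 110
  Lorne: +10 → 20 < 60
No further overflows.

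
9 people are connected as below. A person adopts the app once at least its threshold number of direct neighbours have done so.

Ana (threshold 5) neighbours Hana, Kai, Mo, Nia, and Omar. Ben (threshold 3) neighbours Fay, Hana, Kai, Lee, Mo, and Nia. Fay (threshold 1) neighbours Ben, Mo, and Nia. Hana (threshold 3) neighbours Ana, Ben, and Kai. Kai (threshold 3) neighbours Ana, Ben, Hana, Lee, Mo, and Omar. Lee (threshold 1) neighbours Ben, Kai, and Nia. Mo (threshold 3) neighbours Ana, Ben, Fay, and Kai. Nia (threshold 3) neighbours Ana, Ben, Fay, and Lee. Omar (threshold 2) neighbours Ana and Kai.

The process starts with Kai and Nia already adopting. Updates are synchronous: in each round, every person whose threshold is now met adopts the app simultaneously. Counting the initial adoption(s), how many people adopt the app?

Round 1 — Kai, Nia adopt the app (initial).
Round 2 — checking thresholds:
  Ana: 2 of 5 neighbours < 5, holds.
  Ben: 2 of 6 neighbours < 3, holds.
  Fay: 1 of 3 neighbours ≥ 1, adopts the app.
  Hana: 1 of 3 neighbours < 3, holds.
  Lee: 2 of 3 neighbours ≥ 1, adopts the app.
  Mo: 1 of 4 neighbours < 3, holds.
  Omar: 1 of 2 neighbours < 2, holds.
Round 3 — checking thresholds:
  Ana: 2 of 5 neighbours < 5, holds.
  Ben: 4 of 6 neighbours ≥ 3, adopts the app.
  Hana: 1 of 3 neighbours < 3, holds.
  Mo: 2 of 4 neighbours < 3, holds.
  Omar: 1 of 2 neighbours < 2, holds.
Round 4 — checking thresholds:
  Ana: 2 of 5 neighbours < 5, holds.
  Hana: 2 of 3 neighbours < 3, holds.
  Mo: 3 of 4 neighbours ≥ 3, adopts the app.
  Omar: 1 of 2 neighbours < 2, holds.
Round 5 — no new adoptions; cascade stops.

6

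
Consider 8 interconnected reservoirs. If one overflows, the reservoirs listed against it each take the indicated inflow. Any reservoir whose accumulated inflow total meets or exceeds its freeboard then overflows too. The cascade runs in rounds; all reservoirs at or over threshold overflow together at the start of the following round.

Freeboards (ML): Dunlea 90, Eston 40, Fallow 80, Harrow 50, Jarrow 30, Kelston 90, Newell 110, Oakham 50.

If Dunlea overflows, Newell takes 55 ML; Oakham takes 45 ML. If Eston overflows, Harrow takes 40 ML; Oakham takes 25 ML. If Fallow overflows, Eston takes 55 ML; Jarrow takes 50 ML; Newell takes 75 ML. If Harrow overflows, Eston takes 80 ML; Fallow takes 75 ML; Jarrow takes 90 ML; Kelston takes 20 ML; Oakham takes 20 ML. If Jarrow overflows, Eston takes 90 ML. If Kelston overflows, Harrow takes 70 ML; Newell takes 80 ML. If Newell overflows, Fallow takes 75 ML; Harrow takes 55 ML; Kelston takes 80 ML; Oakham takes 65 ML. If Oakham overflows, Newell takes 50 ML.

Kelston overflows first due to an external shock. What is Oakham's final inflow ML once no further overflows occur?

45

Round 1 — Kelston overflows (initial).
  Harrow: +70 → 70 ≥ 50
  Newell: +80 → 80 < 110
Round 2 — Harrow overflows.
  Eston: +80 → 80 ≥ 40
  Fallow: +75 → 75 < 80
  Jarrow: +90 → 90 ≥ 30
  Oakham: +20 → 20 < 50
Round 3 — Eston, Jarrow overflow.
  Oakham: +25 → 45 < 50
No further overflows.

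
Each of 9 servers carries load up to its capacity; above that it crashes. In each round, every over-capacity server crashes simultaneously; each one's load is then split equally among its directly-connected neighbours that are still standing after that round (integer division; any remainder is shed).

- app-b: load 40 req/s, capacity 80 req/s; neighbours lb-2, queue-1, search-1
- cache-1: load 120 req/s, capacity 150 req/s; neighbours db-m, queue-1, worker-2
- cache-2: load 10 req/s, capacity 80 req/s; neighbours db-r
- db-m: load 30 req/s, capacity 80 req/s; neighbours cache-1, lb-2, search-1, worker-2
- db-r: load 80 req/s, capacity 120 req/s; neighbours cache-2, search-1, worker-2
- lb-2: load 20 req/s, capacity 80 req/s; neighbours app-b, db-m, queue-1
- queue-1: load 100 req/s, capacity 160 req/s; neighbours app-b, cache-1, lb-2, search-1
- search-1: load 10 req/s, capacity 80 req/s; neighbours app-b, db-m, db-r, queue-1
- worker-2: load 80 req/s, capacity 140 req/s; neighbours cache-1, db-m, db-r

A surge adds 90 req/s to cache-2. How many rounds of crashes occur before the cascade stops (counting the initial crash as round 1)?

6

Round 1 — cache-2 at 100 > 80. cache-2 crashes.
  cache-2 sheds 100 req/s to db-r: 100 each.
    db-r: 80+100 = 180 > 120
Round 2 — db-r crashes.
  db-r sheds 180 req/s to search-1, worker-2: 90 each.
    search-1: 10+90 = 100 > 80
    worker-2: 80+90 = 170 > 140
Round 3 — search-1, worker-2 crash.
  search-1 sheds 100 req/s to app-b, db-m, queue-1: 33 each (1 lost).
    app-b: 40+33 = 73 ≤ 80
    db-m: 30+33 = 63 ≤ 80
    queue-1: 100+33 = 133 ≤ 160
  worker-2 sheds 170 req/s to cache-1, db-m: 85 each.
    cache-1: 120+85 = 205 > 150
    db-m: 63+85 = 148 > 80
Round 4 — cache-1, db-m crash.
  cache-1 sheds 205 req/s to queue-1: 205 each.
    queue-1: 133+205 = 338 > 160
  db-m sheds 148 req/s to lb-2: 148 each.
    lb-2: 20+148 = 168 > 80
Round 5 — lb-2, queue-1 crash.
  lb-2 sheds 168 req/s to app-b: 168 each.
    app-b: 73+168 = 241 > 80
  queue-1 sheds 338 req/s to app-b: 338 each.
    app-b: 241+338 = 579 > 80
Round 6 — app-b crashes.
  app-b sheds 579 req/s: no online neighbours, lost.
No further crashes.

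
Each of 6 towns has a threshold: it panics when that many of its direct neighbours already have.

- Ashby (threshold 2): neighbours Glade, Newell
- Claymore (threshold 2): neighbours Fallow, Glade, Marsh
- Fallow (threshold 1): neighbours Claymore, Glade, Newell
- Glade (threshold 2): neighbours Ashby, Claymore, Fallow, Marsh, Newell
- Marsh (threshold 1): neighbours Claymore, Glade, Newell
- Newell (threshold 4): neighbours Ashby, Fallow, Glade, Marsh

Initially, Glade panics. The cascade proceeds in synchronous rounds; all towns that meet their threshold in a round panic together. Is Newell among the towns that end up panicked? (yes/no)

Round 1 — Glade panics (initial).
Round 2 — checking thresholds:
  Ashby: 1 of 2 neighbours < 2, below threshold.
  Claymore: 1 of 3 neighbours < 2, below threshold.
  Fallow: 1 of 3 neighbours ≥ 1, panics.
  Marsh: 1 of 3 neighbours ≥ 1, panics.
  Newell: 1 of 4 neighbours < 4, below threshold.
Round 3 — checking thresholds:
  Ashby: 1 of 2 neighbours < 2, below threshold.
  Claymore: 3 of 3 neighbours ≥ 2, panics.
  Newell: 3 of 4 neighbours < 4, below threshold.
Round 4 — no new panics; cascade stops.

no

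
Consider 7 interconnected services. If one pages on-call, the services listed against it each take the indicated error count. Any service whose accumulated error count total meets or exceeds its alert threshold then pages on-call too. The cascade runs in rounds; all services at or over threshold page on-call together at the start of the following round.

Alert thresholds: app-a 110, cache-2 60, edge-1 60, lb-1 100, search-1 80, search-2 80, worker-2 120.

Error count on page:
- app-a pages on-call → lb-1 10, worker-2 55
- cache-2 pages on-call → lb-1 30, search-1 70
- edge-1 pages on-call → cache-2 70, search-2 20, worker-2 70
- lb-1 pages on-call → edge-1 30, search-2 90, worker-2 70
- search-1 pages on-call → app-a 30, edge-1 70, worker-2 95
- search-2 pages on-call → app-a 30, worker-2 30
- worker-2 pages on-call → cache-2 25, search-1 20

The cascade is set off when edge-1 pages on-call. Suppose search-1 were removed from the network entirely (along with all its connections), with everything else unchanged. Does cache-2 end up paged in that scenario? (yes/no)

With search-1 removed:
Round 1 — edge-1 pages on-call (initial).
  cache-2: +70 → 70 ≥ 60
  search-2: +20 → 20 < 80
  worker-2: +70 → 70 < 120
Round 2 — cache-2 pages on-call.
  lb-1: +30 → 30 < 100
No further pages.

yes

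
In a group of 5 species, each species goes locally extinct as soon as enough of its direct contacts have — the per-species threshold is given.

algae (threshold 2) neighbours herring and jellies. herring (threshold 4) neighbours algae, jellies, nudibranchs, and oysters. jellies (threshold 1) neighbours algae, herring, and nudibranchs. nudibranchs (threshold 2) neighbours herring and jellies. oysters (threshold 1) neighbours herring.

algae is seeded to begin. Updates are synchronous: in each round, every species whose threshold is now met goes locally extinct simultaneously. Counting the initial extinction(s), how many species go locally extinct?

2

Round 1 — algae goes locally extinct (initial).
Round 2 — checking thresholds:
  herring: 1 of 4 neighbours < 4, below threshold.
  jellies: 1 of 3 neighbours ≥ 1, goes locally extinct.
Round 3 — no new extinctions; cascade stops.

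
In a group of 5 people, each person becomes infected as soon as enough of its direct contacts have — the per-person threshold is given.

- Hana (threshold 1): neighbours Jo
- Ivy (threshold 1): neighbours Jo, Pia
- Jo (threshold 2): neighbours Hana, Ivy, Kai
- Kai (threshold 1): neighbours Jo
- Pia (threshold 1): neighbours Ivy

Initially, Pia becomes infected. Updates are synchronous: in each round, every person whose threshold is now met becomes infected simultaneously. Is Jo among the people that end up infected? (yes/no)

no

Round 1 — Pia becomes infected (initial).
Round 2 — checking thresholds:
  Ivy: 1 of 2 neighbours ≥ 1, becomes infected.
Round 3 — no new infections; cascade stops.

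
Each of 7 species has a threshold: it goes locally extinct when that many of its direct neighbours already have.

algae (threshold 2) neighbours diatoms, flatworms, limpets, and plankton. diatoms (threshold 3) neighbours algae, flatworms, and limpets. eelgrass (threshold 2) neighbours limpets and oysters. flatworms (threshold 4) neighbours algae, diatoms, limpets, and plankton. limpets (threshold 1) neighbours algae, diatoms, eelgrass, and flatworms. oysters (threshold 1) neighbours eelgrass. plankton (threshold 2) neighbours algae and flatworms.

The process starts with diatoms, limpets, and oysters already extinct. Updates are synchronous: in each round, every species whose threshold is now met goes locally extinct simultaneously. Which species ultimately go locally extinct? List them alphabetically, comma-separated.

algae, diatoms, eelgrass, limpets, oysters

Round 1 — diatoms, limpets, oysters go locally extinct (initial).
Round 2 — checking thresholds:
  algae: 2 of 4 neighbours ≥ 2, goes locally extinct.
  eelgrass: 2 of 2 neighbours ≥ 2, goes locally extinct.
  flatworms: 2 of 4 neighbours < 4, holds.
Round 3 — no new extinctions; cascade stops.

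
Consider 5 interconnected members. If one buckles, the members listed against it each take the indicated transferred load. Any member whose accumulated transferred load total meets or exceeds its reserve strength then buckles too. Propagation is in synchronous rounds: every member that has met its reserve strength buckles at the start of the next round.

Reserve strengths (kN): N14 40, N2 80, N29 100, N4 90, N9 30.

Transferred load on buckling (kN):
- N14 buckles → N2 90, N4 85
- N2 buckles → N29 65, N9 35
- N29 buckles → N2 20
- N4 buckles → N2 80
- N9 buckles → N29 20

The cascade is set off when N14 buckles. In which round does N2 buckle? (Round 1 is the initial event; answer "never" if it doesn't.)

Round 1 — N14 buckles (initial).
  N2: +90 → 90 ≥ 80
  N4: +85 → 85 < 90
Round 2 — N2 buckles.
  N29: +65 → 65 < 100
  N9: +35 → 35 ≥ 30
Round 3 — N9 buckles.
  N29: +20 → 85 < 100
No further bucklings.

2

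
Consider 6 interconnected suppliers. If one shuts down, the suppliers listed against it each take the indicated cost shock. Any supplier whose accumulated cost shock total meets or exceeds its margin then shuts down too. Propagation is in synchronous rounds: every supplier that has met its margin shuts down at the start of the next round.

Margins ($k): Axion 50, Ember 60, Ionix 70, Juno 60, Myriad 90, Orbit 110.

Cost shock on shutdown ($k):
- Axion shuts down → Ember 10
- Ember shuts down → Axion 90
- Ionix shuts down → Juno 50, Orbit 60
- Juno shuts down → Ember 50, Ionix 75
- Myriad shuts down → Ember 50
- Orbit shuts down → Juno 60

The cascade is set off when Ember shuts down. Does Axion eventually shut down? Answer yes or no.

Round 1 — Ember shuts down (initial).
  Axion: +90 → 90 ≥ 50
Round 2 — Axion shuts down.
No further shutdowns.

yes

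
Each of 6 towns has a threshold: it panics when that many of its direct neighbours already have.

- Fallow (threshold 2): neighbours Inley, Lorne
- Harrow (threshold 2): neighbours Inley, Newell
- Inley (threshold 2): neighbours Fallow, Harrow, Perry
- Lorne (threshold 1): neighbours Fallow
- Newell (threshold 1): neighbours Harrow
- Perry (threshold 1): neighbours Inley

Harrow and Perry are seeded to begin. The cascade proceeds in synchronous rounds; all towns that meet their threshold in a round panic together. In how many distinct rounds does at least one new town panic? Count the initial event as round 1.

2

Round 1 — Harrow, Perry panic (initial).
Round 2 — checking thresholds:
  Inley: 2 of 3 neighbours ≥ 2, panics.
  Newell: 1 of 1 neighbours ≥ 1, panics.
Round 3 — no new panics; cascade stops.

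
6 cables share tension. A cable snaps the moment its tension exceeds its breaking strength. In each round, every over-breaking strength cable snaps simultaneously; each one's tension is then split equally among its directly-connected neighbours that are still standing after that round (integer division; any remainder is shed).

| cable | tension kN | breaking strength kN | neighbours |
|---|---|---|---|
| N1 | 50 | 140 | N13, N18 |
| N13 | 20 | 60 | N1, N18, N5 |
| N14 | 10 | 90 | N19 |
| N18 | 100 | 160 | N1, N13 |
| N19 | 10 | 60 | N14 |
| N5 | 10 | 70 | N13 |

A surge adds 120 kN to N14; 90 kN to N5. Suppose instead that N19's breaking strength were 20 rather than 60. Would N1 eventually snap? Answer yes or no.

With N19's breaking strength at 20:
Round 1 — N14 at 130 > 90; N5 at 100 > 70. N14, N5 snap.
  N14 sheds 130 kN to N19: 130 each.
    N19: 10+130 = 140 > 20
  N5 sheds 100 kN to N13: 100 each.
    N13: 20+100 = 120 > 60
Round 2 — N13, N19 snap.
  N13 sheds 120 kN to N1, N18: 60 each.
    N1: 50+60 = 110 ≤ 140
    N18: 100+60 = 160 ≤ 160
  N19 sheds 140 kN: no online neighbours, lost.
No further breaks.

no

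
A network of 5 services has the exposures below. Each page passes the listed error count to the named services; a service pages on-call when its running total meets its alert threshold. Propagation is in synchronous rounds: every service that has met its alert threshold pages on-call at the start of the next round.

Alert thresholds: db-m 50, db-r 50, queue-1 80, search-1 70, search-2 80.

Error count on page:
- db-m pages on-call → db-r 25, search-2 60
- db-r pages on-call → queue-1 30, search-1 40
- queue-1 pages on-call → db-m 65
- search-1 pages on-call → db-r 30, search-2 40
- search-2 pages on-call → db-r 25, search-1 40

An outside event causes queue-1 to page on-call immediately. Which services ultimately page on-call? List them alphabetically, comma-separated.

Round 1 — queue-1 pages on-call (initial).
  db-m: +65 → 65 ≥ 50
Round 2 — db-m pages on-call.
  db-r: +25 → 25 < 50
  search-2: +60 → 60 < 80
No further pages.

db-m, queue-1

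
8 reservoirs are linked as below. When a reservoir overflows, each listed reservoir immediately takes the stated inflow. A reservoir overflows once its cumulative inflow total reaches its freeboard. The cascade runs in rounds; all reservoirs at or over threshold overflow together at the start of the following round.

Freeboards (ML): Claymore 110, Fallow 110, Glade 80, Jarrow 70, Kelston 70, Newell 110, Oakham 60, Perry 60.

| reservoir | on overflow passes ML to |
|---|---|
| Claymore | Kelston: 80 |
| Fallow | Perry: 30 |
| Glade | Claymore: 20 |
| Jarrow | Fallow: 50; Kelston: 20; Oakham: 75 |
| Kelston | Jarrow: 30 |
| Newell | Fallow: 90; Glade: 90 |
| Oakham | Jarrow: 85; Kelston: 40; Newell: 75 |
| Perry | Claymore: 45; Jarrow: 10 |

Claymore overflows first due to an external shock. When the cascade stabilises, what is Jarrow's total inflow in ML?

30

Round 1 — Claymore overflows (initial).
  Kelston: +80 → 80 ≥ 70
Round 2 — Kelston overflows.
  Jarrow: +30 → 30 < 70
No further overflows.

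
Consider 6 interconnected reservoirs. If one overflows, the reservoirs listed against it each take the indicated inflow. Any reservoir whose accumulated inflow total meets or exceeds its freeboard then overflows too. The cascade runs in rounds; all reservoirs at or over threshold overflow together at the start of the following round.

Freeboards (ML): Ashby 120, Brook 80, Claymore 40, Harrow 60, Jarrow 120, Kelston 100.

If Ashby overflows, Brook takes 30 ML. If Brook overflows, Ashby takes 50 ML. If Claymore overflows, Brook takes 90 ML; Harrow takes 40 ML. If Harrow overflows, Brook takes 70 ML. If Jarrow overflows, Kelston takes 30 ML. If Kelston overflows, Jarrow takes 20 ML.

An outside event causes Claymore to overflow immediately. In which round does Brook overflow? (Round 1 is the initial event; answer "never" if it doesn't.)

Round 1 — Claymore overflows (initial).
  Brook: +90 → 90 ≥ 80
  Harrow: +40 → 40 < 60
Round 2 — Brook overflows.
  Ashby: +50 → 50 < 120
No further overflows.

2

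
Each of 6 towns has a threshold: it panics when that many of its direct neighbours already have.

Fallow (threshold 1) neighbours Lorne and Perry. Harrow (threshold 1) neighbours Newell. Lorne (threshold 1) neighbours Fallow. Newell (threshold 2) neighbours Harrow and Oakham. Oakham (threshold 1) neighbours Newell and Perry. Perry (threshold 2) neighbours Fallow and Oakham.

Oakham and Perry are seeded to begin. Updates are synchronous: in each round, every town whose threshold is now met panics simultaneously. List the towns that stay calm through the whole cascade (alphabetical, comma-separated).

Round 1 — Oakham, Perry panic (initial).
Round 2 — checking thresholds:
  Fallow: 1 of 2 neighbours ≥ 1, panics.
  Newell: 1 of 2 neighbours < 2, holds.
Round 3 — checking thresholds:
  Lorne: 1 of 1 neighbours ≥ 1, panics.
  Newell: 1 of 2 neighbours < 2, holds.
Round 4 — no new panics; cascade stops.

Harrow, Newell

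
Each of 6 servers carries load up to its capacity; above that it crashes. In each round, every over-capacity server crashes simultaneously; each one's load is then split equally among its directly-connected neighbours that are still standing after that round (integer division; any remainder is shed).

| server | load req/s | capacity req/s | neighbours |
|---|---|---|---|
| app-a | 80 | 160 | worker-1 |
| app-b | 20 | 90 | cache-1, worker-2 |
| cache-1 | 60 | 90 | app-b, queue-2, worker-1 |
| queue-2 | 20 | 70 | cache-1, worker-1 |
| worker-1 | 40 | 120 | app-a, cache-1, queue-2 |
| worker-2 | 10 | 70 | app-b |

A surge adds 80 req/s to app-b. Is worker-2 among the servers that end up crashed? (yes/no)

no

Round 1 — app-b at 100 > 90. app-b crashes.
  app-b sheds 100 req/s to cache-1, worker-2: 50 each.
    cache-1: 60+50 = 110 > 90
    worker-2: 10+50 = 60 ≤ 70
Round 2 — cache-1 crashes.
  cache-1 sheds 110 req/s to queue-2, worker-1: 55 each.
    queue-2: 20+55 = 75 > 70
    worker-1: 40+55 = 95 ≤ 120
Round 3 — queue-2 crashes.
  queue-2 sheds 75 req/s to worker-1: 75 each.
    worker-1: 95+75 = 170 > 120
Round 4 — worker-1 crashes.
  worker-1 sheds 170 req/s to app-a: 170 each.
    app-a: 80+170 = 250 > 160
Round 5 — app-a crashes.
  app-a sheds 250 req/s: no online neighbours, lost.
No further crashes.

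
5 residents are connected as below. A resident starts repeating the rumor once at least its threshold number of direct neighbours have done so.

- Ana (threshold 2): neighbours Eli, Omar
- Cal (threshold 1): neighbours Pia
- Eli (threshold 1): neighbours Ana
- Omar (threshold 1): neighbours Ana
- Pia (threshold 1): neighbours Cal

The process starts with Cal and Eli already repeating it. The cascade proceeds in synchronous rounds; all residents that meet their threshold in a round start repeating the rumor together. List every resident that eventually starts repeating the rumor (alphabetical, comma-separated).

Cal, Eli, Pia

Round 1 — Cal, Eli start repeating the rumor (initial).
Round 2 — checking thresholds:
  Ana: 1 of 2 neighbours < 2, holds.
  Pia: 1 of 1 neighbours ≥ 1, starts repeating the rumor.
Round 3 — no new spreads; cascade stops.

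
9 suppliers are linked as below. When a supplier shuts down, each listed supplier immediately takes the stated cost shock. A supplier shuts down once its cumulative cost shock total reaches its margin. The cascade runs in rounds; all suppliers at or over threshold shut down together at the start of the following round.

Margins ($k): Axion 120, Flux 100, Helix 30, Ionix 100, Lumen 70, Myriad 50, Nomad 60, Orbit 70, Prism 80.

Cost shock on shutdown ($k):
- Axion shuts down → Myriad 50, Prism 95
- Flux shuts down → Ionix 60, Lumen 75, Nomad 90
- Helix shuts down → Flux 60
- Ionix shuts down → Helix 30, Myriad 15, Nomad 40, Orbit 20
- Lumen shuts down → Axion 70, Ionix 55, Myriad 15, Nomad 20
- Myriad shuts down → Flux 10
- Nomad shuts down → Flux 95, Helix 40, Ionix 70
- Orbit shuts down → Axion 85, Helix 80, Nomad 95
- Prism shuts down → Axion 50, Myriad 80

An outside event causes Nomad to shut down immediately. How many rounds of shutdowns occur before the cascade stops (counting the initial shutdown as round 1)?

4

Round 1 — Nomad shuts down (initial).
  Flux: +95 → 95 < 100
  Helix: +40 → 40 ≥ 30
  Ionix: +70 → 70 < 100
Round 2 — Helix shuts down.
  Flux: +60 → 155 ≥ 100
Round 3 — Flux shuts down.
  Ionix: +60 → 130 ≥ 100
  Lumen: +75 → 75 ≥ 70
Round 4 — Ionix, Lumen shut down.
  Axion: +70 → 70 < 120
  Myriad: +15+15 → 30 < 50
  Orbit: +20 → 20 < 70
No further shutdowns.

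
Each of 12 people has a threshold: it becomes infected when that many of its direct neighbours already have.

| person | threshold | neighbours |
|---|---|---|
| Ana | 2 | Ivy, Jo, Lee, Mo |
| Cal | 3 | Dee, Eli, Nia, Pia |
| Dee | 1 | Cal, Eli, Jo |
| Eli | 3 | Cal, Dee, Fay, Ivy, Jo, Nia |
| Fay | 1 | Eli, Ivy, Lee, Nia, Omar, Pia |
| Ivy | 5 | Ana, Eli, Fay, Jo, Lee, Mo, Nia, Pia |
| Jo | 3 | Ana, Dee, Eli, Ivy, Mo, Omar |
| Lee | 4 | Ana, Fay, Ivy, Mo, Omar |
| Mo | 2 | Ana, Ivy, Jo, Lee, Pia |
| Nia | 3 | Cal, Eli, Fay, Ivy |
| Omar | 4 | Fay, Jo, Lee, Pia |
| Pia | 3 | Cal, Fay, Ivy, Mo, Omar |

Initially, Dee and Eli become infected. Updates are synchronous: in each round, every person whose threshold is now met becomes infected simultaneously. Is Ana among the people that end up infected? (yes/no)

no

Round 1 — Dee, Eli become infected (initial).
Round 2 — checking thresholds:
  Cal: 2 of 4 neighbours < 3, not yet.
  Fay: 1 of 6 neighbours ≥ 1, becomes infected.
  Ivy: 1 of 8 neighbours < 5, not yet.
  Jo: 2 of 6 neighbours < 3, not yet.
  Nia: 1 of 4 neighbours < 3, not yet.
Round 3 — no new infections; cascade stops.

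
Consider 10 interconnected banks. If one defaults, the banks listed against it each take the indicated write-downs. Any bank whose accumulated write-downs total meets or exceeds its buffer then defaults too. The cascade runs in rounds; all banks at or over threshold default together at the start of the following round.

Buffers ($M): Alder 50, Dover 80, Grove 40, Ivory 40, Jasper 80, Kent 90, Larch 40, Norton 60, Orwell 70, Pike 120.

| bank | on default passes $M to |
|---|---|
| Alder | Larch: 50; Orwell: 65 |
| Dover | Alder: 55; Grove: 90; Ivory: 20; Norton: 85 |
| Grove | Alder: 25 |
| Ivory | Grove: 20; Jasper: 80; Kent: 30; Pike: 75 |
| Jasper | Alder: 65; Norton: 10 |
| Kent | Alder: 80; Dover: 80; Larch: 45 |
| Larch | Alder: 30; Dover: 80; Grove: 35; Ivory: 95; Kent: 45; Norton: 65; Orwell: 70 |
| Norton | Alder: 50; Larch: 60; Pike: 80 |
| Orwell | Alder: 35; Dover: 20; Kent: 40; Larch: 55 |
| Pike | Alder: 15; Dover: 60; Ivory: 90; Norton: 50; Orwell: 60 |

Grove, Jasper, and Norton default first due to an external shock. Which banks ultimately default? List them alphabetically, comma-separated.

Alder, Dover, Grove, Ivory, Jasper, Kent, Larch, Norton, Orwell, Pike

Round 1 — Grove, Jasper, Norton default (initial).
  Alder: +25+65+50 → 140 ≥ 50
  Larch: +60 → 60 ≥ 40
  Pike: +80 → 80 < 120
Round 2 — Alder, Larch default.
  Dover: +80 → 80 ≥ 80
  Ivory: +95 → 95 ≥ 40
  Kent: +45 → 45 < 90
  Orwell: +65+70 → 135 ≥ 70
Round 3 — Dover, Ivory, Orwell default.
  Kent: +30+40 → 115 ≥ 90
  Pike: +75 → 155 ≥ 120
Round 4 — Kent, Pike default.
No further defaults.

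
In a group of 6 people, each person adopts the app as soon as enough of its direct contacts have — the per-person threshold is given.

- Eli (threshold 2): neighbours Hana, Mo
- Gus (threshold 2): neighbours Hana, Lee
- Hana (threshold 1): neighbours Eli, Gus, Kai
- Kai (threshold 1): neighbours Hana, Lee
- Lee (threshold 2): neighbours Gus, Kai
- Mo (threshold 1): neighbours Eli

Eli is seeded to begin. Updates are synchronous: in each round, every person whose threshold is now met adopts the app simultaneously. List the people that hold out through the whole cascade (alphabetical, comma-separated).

Gus, Lee

Round 1 — Eli adopts the app (initial).
Round 2 — checking thresholds:
  Hana: 1 of 3 neighbours ≥ 1, adopts the app.
  Mo: 1 of 1 neighbours ≥ 1, adopts the app.
Round 3 — checking thresholds:
  Gus: 1 of 2 neighbours < 2, below threshold.
  Kai: 1 of 2 neighbours ≥ 1, adopts the app.
Round 4 — no new adoptions; cascade stops.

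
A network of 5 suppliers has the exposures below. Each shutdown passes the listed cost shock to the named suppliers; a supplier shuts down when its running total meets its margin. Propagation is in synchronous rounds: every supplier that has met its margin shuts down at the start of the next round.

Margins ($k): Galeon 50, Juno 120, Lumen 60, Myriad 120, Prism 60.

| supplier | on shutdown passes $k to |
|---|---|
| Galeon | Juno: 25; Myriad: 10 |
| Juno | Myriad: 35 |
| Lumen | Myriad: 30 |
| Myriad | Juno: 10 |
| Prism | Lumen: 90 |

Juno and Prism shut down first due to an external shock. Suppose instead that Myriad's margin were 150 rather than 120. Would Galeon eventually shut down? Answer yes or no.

With Myriad's margin at 150:
Round 1 — Juno, Prism shut down (initial).
  Lumen: +90 → 90 ≥ 60
  Myriad: +35 → 35 < 150
Round 2 — Lumen shuts down.
  Myriad: +30 → 65 < 150
No further shutdowns.

no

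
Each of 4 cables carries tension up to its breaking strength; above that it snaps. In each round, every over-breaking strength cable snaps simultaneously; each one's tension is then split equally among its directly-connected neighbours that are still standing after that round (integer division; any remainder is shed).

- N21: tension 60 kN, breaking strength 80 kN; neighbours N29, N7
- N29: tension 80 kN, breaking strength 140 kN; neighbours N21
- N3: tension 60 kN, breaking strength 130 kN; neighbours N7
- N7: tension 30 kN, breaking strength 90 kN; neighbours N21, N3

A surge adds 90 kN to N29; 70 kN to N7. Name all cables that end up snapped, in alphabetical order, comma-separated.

N21, N29, N7

Round 1 — N29 at 170 > 140; N7 at 100 > 90. N29, N7 snap.
  N29 sheds 170 kN to N21: 170 each.
    N21: 60+170 = 230 > 80
  N7 sheds 100 kN to N21, N3: 50 each.
    N21: 230+50 = 280 > 80
    N3: 60+50 = 110 ≤ 130
Round 2 — N21 snaps.
  N21 sheds 280 kN: no online neighbours, lost.
No further breaks.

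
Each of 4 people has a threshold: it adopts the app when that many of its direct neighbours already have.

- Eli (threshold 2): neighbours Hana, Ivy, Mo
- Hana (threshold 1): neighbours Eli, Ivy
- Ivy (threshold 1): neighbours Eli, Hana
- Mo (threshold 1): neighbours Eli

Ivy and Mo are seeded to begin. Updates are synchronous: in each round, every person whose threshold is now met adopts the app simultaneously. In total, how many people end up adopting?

4

Round 1 — Ivy, Mo adopt the app (initial).
Round 2 — checking thresholds:
  Eli: 2 of 3 neighbours ≥ 2, adopts the app.
  Hana: 1 of 2 neighbours ≥ 1, adopts the app.
Round 3 — no new adoptions; cascade stops.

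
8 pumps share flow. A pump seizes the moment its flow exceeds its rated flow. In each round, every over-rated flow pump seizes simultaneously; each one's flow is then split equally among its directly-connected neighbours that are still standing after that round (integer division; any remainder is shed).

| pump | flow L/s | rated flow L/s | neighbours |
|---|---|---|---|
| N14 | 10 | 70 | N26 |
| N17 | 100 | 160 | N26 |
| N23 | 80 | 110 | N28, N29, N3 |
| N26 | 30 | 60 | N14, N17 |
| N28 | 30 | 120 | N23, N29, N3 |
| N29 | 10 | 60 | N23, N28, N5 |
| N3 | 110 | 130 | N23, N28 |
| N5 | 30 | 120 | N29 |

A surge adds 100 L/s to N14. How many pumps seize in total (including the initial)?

Round 1 — N14 at 110 > 70. N14 seizes.
  N14 sheds 110 L/s to N26: 110 each.
    N26: 30+110 = 140 > 60
Round 2 — N26 seizes.
  N26 sheds 140 L/s to N17: 140 each.
    N17: 100+140 = 240 > 160
Round 3 — N17 seizes.
  N17 sheds 240 L/s: no online neighbours, lost.
No further seizures.

3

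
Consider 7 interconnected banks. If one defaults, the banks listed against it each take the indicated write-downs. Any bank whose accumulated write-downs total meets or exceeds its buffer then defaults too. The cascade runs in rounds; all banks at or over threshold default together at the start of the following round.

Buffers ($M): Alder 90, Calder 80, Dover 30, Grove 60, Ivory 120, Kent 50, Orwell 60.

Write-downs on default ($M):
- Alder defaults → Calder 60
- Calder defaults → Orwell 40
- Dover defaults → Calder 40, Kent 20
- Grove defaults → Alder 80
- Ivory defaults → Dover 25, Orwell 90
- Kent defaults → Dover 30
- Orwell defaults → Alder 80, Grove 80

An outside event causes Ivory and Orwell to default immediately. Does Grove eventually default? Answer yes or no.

yes

Round 1 — Ivory, Orwell default (initial).
  Alder: +80 → 80 < 90
  Dover: +25 → 25 < 30
  Grove: +80 → 80 ≥ 60
Round 2 — Grove defaults.
  Alder: +80 → 160 ≥ 90
Round 3 — Alder defaults.
  Calder: +60 → 60 < 80
No further defaults.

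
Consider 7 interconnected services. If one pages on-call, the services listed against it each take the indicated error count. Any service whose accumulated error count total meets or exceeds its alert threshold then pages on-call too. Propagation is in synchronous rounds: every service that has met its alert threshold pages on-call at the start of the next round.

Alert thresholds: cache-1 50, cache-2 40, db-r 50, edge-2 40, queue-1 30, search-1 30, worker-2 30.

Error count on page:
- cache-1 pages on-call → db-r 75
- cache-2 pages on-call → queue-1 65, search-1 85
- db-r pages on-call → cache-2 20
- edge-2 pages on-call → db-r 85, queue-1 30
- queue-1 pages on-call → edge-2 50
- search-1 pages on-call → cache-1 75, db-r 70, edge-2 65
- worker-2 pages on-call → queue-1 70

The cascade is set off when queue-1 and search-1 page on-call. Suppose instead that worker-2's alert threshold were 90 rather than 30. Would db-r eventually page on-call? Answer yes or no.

With worker-2's alert threshold at 90:
Round 1 — queue-1, search-1 page on-call (initial).
  cache-1: +75 → 75 ≥ 50
  db-r: +70 → 70 ≥ 50
  edge-2: +50+65 → 115 ≥ 40
Round 2 — cache-1, db-r, edge-2 page on-call.
  cache-2: +20 → 20 < 40
No further pages.

yes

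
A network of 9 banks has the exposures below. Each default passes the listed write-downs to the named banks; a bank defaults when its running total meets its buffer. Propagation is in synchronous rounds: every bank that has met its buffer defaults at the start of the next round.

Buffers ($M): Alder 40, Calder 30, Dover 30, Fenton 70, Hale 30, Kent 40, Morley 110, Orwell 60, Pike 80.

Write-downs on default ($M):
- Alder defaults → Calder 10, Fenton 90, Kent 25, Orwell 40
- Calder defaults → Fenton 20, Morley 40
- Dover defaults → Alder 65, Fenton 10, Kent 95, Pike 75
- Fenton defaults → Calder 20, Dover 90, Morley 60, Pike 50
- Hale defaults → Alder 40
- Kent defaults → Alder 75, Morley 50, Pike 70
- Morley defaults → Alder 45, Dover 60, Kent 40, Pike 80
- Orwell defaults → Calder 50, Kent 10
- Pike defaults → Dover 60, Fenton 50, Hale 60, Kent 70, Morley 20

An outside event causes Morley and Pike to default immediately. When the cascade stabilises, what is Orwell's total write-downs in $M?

Round 1 — Morley, Pike default (initial).
  Alder: +45 → 45 ≥ 40
  Dover: +60+60 → 120 ≥ 30
  Fenton: +50 → 50 < 70
  Hale: +60 → 60 ≥ 30
  Kent: +40+70 → 110 ≥ 40
Round 2 — Alder, Dover, Hale, Kent default.
  Calder: +10 → 10 < 30
  Fenton: +90+10 → 150 ≥ 70
  Orwell: +40 → 40 < 60
Round 3 — Fenton defaults.
  Calder: +20 → 30 ≥ 30
Round 4 — Calder defaults.
No further defaults.

40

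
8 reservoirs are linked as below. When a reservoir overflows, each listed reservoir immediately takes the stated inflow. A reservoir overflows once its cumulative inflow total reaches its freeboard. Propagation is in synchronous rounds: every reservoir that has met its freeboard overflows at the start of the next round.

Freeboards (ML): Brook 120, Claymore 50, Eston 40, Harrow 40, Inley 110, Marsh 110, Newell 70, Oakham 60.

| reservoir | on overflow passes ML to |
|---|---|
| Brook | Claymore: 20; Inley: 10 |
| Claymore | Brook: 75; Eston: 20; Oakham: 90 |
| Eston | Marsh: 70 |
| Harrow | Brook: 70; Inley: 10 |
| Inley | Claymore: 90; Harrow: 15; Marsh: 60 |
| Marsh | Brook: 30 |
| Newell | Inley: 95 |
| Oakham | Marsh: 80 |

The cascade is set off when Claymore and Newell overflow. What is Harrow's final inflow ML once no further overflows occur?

Round 1 — Claymore, Newell overflow (initial).
  Brook: +75 → 75 < 120
  Eston: +20 → 20 < 40
  Inley: +95 → 95 < 110
  Oakham: +90 → 90 ≥ 60
Round 2 — Oakham overflows.
  Marsh: +80 → 80 < 110
No further overflows.

0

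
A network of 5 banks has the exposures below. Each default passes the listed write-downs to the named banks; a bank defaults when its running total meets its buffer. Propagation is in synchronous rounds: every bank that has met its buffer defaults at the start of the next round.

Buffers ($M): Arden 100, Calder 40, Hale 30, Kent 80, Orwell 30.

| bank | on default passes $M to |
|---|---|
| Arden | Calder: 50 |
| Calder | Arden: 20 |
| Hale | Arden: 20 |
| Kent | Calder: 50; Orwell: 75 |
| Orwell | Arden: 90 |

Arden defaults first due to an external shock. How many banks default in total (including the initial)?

2

Round 1 — Arden defaults (initial).
  Calder: +50 → 50 ≥ 40
Round 2 — Calder defaults.
No further defaults.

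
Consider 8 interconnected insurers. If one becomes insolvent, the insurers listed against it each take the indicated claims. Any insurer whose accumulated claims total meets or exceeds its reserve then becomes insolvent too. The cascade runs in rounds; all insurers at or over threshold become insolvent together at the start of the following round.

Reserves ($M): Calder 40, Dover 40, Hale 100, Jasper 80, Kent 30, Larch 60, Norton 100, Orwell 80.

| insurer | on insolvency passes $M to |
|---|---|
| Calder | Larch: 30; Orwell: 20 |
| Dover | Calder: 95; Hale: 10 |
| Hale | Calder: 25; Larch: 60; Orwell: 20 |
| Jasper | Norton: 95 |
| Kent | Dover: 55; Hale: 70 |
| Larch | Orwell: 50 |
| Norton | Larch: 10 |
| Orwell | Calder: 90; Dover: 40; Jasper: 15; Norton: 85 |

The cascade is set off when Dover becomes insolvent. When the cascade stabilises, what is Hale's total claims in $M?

10

Round 1 — Dover becomes insolvent (initial).
  Calder: +95 → 95 ≥ 40
  Hale: +10 → 10 < 100
Round 2 — Calder becomes insolvent.
  Larch: +30 → 30 < 60
  Orwell: +20 → 20 < 80
No further insolvencies.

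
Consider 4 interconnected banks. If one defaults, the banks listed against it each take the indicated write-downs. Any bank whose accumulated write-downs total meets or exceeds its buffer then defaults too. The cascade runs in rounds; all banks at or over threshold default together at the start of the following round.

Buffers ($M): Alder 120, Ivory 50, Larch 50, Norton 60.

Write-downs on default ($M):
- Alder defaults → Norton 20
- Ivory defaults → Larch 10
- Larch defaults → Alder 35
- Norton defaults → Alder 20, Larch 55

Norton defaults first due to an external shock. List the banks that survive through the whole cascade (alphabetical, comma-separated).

Alder, Ivory

Round 1 — Norton defaults (initial).
  Alder: +20 → 20 < 120
  Larch: +55 → 55 ≥ 50
Round 2 — Larch defaults.
  Alder: +35 → 55 < 120
No further defaults.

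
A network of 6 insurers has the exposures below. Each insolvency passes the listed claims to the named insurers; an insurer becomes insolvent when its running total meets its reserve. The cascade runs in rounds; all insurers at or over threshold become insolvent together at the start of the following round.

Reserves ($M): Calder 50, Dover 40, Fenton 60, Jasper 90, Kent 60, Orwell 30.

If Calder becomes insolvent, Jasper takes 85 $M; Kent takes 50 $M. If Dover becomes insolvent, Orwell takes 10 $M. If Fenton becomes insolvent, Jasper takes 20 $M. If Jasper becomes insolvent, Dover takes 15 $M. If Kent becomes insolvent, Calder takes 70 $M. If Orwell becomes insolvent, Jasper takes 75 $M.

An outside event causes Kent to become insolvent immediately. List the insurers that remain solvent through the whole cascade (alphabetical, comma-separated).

Round 1 — Kent becomes insolvent (initial).
  Calder: +70 → 70 ≥ 50
Round 2 — Calder becomes insolvent.
  Jasper: +85 → 85 < 90
No further insolvencies.

Dover, Fenton, Jasper, Orwell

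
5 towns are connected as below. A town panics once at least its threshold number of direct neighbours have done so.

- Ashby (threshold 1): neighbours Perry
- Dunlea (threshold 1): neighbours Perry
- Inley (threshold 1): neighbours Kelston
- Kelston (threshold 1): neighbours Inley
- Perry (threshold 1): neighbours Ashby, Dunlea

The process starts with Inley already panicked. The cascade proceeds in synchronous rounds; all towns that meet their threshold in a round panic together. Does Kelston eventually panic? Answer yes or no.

yes

Round 1 — Inley panics (initial).
Round 2 — checking thresholds:
  Kelston: 1 of 1 neighbours ≥ 1, panics.
Round 3 — no new panics; cascade stops.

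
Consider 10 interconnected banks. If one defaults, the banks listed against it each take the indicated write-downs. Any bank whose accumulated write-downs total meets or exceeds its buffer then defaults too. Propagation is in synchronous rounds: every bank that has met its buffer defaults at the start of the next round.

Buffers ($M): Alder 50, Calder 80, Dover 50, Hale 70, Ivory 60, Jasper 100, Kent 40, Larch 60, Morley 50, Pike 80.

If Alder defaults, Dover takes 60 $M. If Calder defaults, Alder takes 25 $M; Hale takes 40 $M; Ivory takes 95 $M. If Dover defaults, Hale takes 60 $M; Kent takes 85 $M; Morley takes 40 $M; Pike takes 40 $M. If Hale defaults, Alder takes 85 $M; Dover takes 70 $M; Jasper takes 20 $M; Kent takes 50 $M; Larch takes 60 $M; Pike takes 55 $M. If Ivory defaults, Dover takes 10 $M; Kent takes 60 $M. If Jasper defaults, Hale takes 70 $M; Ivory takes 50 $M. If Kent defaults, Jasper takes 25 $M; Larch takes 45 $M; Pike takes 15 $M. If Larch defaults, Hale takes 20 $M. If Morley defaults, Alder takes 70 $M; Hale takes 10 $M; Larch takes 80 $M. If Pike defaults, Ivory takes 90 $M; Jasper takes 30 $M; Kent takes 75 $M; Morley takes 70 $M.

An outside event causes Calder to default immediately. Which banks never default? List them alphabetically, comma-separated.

Round 1 — Calder defaults (initial).
  Alder: +25 → 25 < 50
  Hale: +40 → 40 < 70
  Ivory: +95 → 95 ≥ 60
Round 2 — Ivory defaults.
  Dover: +10 → 10 < 50
  Kent: +60 → 60 ≥ 40
Round 3 — Kent defaults.
  Jasper: +25 → 25 < 100
  Larch: +45 → 45 < 60
  Pike: +15 → 15 < 80
No further defaults.

Alder, Dover, Hale, Jasper, Larch, Morley, Pike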